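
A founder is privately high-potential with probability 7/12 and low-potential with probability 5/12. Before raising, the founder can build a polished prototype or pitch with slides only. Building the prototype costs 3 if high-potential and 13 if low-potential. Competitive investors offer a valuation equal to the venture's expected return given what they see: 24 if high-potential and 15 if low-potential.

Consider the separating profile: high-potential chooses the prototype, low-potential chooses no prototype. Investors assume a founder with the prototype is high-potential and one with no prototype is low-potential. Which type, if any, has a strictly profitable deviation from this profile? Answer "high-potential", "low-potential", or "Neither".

Neither

The prototype pays 24; no prototype pays 15.
high-potential: assigned the prototype, nets 24 − 3 = 21; deviating to no prototype nets 15.
low-potential: assigned no prototype, nets 15; deviating to the prototype nets 24 − 13 = 11.
Both types strictly prefer their assigned action; no profitable deviation.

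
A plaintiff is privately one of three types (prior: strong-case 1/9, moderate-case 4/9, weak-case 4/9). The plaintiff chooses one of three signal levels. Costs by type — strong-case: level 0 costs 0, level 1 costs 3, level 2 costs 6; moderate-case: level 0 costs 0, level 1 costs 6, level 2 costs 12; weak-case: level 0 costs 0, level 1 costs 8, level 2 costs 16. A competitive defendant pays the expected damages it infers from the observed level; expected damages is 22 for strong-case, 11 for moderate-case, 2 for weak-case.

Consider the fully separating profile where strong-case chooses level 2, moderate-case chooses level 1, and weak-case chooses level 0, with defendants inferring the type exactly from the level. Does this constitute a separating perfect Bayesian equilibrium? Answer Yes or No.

Separating settlements: level 2 → 22, level 1 → 11, level 0 → 2.
strong-case (assigned level 2): level 0: 2 − 0 = 2; level 1: 11 − 3 = 8; level 2: 22 − 6 = 16. strong-case stays.
moderate-case (assigned level 1): level 0: 2 − 0 = 2; level 1: 11 − 6 = 5; level 2: 22 − 12 = 10. moderate-case prefers level 2.
weak-case (assigned level 0): level 0: 2 − 0 = 2; level 1: 11 − 8 = 3; level 2: 22 − 16 = 6. weak-case prefers level 2.
At least one type deviates; the separating profile fails.

No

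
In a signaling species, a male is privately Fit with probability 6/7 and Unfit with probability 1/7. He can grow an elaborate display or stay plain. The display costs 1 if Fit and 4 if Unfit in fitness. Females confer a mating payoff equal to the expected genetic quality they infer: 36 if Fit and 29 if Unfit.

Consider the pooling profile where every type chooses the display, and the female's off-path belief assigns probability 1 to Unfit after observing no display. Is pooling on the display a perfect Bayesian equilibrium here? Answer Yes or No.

On path, the female holds the prior and pays 6/7·36 + 1/7·29 = 35. Off path (no display), believing Unfit, it pays 29.
Fit: the display nets 35 − 1 = 34; no display nets 29. Fit stays.
Unfit: the display nets 35 − 4 = 31; no display nets 29. Unfit stays.
No type deviates, so pooling is sustained.

Yes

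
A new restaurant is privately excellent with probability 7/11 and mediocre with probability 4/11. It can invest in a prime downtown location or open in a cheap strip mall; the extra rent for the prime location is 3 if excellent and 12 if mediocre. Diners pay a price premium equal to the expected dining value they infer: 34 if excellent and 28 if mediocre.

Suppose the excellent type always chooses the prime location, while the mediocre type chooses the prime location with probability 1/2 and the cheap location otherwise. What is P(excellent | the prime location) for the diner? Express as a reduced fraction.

P(the prime location) = (7/11)·1 + (4/11)·(1/2) = 9/11.
By Bayes' rule, P(excellent | the prime location) = (7/11) / (9/11) = 7/9.

7/9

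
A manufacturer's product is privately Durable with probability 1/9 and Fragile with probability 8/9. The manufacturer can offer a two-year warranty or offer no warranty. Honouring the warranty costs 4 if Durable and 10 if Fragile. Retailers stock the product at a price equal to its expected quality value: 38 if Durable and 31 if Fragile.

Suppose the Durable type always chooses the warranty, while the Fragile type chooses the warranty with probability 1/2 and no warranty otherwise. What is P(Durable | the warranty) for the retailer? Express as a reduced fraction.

P(the warranty) = (1/9)·1 + (8/9)·(1/2) = 5/9.
By Bayes' rule, P(Durable | the warranty) = (1/9) / (5/9) = 1/5.

1/5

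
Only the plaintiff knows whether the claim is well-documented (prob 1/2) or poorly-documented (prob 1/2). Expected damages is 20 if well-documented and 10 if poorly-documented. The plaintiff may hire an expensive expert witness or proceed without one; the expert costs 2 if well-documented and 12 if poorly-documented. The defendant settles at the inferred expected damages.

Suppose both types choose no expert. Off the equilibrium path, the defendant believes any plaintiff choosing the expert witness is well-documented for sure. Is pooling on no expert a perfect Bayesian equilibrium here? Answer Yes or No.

No

On path, the defendant holds the prior and pays 1/2·20 + 1/2·10 = 15. Off path (the expert witness), believing well-documented, it pays 20.
well-documented: no expert nets 15; the expert witness nets 20 − 2 = 18. well-documented would deviate.
poorly-documented: no expert nets 15; the expert witness nets 20 − 12 = 8. poorly-documented stays.
A type deviates, so pooling fails.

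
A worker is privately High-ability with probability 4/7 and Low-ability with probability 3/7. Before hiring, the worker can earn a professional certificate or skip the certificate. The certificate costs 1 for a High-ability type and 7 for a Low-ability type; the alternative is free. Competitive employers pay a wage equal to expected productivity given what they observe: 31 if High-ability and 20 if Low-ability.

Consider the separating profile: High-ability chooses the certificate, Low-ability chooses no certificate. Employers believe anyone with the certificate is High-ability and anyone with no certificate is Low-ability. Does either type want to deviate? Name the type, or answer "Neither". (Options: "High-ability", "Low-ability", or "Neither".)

The certificate pays 31; no certificate pays 20.
High-ability: assigned the certificate, nets 31 − 1 = 30; deviating to no certificate nets 20.
Low-ability: assigned no certificate, nets 20; deviating to the certificate nets 31 − 7 = 24.
The Low-ability type gains 4 by deviating.

Low-ability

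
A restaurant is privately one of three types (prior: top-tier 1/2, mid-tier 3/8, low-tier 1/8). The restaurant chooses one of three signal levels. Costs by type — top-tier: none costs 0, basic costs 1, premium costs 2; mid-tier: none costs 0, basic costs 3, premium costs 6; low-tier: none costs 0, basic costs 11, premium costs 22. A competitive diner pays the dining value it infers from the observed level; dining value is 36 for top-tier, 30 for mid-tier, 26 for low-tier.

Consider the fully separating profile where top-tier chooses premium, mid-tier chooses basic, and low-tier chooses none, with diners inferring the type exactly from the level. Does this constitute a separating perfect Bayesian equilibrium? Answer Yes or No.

Separating price premiums: premium → 36, basic → 30, none → 26.
top-tier (assigned premium): none: 26 − 0 = 26; basic: 30 − 1 = 29; premium: 36 − 2 = 34. top-tier stays.
mid-tier (assigned basic): none: 26 − 0 = 26; basic: 30 − 3 = 27; premium: 36 − 6 = 30. mid-tier prefers premium.
low-tier (assigned none): none: 26 − 0 = 26; basic: 30 − 11 = 19; premium: 36 − 22 = 14. low-tier stays.
At least one type deviates; the separating profile fails.

No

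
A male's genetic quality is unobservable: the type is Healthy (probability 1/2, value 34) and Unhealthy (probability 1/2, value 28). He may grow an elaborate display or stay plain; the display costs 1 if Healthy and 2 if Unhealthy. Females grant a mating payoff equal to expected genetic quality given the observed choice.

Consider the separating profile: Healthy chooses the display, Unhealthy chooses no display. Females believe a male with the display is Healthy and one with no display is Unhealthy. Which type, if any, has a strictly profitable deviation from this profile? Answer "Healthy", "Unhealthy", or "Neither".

Unhealthy

The display pays 34; no display pays 28.
Healthy: assigned the display, nets 34 − 1 = 33; deviating to no display nets 28.
Unhealthy: assigned no display, nets 28; deviating to the display nets 34 − 2 = 32.
The Unhealthy type gains 4 by deviating.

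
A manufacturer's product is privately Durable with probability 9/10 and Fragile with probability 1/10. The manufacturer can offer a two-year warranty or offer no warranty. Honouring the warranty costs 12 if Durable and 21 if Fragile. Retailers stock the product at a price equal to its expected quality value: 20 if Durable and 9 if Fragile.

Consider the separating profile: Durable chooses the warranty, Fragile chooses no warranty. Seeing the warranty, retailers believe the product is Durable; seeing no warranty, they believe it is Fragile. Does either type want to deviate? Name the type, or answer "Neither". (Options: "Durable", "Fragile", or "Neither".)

Durable

The warranty pays 20; no warranty pays 9.
Durable: assigned the warranty, nets 20 − 12 = 8; deviating to no warranty nets 9.
Fragile: assigned no warranty, nets 9; deviating to the warranty nets 20 − 21 = -1.
The Durable type gains 1 by deviating.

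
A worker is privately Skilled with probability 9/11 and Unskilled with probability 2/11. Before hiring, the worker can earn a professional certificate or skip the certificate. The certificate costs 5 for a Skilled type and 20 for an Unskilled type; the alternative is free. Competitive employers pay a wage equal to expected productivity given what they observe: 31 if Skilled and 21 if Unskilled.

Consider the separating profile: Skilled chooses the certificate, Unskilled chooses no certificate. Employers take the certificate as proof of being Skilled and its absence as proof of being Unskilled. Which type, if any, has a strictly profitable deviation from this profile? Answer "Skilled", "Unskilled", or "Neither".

Neither

The certificate pays 31; no certificate pays 21.
Skilled: assigned the certificate, nets 31 − 5 = 26; deviating to no certificate nets 21.
Unskilled: assigned no certificate, nets 21; deviating to the certificate nets 31 − 20 = 11.
Both types strictly prefer their assigned action; no profitable deviation.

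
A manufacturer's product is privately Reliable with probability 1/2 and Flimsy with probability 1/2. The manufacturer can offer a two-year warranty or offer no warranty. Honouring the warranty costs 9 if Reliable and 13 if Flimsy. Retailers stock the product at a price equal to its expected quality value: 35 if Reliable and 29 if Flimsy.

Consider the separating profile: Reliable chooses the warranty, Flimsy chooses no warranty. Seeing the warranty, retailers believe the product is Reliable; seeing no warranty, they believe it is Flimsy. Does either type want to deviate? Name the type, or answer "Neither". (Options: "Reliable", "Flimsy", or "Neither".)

Reliable

The warranty pays 35; no warranty pays 29.
Reliable: assigned the warranty, nets 35 − 9 = 26; deviating to no warranty nets 29.
Flimsy: assigned no warranty, nets 29; deviating to the warranty nets 35 − 13 = 22.
The Reliable type gains 3 by deviating.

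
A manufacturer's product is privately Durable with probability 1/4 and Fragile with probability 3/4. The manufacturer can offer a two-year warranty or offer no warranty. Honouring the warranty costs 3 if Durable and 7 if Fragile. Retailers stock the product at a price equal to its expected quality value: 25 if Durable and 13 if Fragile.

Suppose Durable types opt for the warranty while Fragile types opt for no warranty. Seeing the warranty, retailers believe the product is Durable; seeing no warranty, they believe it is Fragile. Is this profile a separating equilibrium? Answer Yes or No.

No

Under these beliefs, the warranty earns price 25 and no warranty earns price 13.
Durable: the warranty nets 25 − 3 = 22; no warranty nets 13. Durable prefers the warranty.
Fragile: the warranty nets 25 − 7 = 18; no warranty nets 13. Fragile would deviate to the warranty.
Fragile has a profitable deviation, so the profile is not an equilibrium.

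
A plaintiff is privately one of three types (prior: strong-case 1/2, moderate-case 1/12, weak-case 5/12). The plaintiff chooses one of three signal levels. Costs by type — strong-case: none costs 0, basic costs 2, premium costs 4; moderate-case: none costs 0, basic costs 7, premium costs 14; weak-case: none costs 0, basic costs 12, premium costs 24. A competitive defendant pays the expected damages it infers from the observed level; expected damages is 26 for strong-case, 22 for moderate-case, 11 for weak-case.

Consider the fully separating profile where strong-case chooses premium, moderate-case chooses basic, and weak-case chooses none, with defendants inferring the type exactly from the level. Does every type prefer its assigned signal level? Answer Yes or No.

Yes

Separating settlements: premium → 26, basic → 22, none → 11.
strong-case (assigned premium): none: 11 − 0 = 11; basic: 22 − 2 = 20; premium: 26 − 4 = 22. strong-case stays.
moderate-case (assigned basic): none: 11 − 0 = 11; basic: 22 − 7 = 15; premium: 26 − 14 = 12. moderate-case stays.
weak-case (assigned none): none: 11 − 0 = 11; basic: 22 − 12 = 10; premium: 26 − 24 = 2. weak-case stays.
Every type prefers its assigned level; separation holds.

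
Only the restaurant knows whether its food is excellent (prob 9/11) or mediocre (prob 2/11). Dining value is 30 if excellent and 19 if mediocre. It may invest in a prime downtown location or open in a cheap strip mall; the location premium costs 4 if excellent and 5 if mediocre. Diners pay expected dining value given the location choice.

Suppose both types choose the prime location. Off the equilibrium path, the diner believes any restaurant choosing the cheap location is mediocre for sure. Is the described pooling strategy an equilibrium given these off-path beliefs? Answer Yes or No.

On path, the diner holds the prior and pays 9/11·30 + 2/11·19 = 28. Off path (the cheap location), believing mediocre, it pays 19.
excellent: the prime location nets 28 − 4 = 24; the cheap location nets 19. excellent stays.
mediocre: the prime location nets 28 − 5 = 23; the cheap location nets 19. mediocre stays.
No type deviates, so pooling is sustained.

Yes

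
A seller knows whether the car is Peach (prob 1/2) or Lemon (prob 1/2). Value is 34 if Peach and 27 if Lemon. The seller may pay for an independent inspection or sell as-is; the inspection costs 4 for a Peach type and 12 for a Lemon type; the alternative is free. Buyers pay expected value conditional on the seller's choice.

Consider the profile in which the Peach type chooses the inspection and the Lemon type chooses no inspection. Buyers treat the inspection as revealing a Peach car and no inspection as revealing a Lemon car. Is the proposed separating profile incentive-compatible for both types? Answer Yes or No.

Yes

Under these beliefs, the inspection earns price 34 and no inspection earns price 27.
Peach: the inspection nets 34 − 4 = 30; no inspection nets 27. Peach prefers the inspection.
Lemon: the inspection nets 34 − 12 = 22; no inspection nets 27. Lemon prefers no inspection.
Neither type deviates, so the separating profile is an equilibrium.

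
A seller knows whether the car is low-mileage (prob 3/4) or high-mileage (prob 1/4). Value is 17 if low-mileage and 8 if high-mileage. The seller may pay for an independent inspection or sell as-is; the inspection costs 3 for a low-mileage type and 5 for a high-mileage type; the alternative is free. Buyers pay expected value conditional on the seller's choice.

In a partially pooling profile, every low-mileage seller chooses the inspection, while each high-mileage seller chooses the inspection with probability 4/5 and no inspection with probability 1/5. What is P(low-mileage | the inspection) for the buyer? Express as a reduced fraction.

P(the inspection) = (3/4)·1 + (1/4)·(4/5) = 19/20.
By Bayes' rule, P(low-mileage | the inspection) = (3/4) / (19/20) = 15/19.

15/19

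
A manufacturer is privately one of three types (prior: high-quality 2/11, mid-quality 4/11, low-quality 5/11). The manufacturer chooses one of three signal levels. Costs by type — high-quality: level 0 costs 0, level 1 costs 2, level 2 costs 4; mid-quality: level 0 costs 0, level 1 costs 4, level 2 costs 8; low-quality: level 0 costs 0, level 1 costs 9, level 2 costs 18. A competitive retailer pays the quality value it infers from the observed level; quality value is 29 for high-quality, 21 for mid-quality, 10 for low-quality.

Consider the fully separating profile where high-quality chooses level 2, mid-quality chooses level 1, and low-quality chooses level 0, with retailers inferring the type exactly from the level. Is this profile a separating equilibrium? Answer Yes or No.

Separating prices: level 2 → 29, level 1 → 21, level 0 → 10.
high-quality (assigned level 2): level 0: 10 − 0 = 10; level 1: 21 − 2 = 19; level 2: 29 − 4 = 25. high-quality stays.
mid-quality (assigned level 1): level 0: 10 − 0 = 10; level 1: 21 − 4 = 17; level 2: 29 − 8 = 21. mid-quality prefers level 2.
low-quality (assigned level 0): level 0: 10 − 0 = 10; level 1: 21 − 9 = 12; level 2: 29 − 18 = 11. low-quality prefers level 1.
At least one type deviates; the separating profile fails.

No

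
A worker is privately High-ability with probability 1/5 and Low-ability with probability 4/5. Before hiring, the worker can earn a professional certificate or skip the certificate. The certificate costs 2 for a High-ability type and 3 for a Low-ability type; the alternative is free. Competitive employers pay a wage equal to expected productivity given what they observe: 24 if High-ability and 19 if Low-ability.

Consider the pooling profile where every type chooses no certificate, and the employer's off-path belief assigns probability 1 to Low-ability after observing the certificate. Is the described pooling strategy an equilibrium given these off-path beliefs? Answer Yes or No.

On path, the employer holds the prior and pays 1/5·24 + 4/5·19 = 20. Off path (the certificate), believing Low-ability, it pays 19.
High-ability: no certificate nets 20; the certificate nets 19 − 2 = 17. High-ability stays.
Low-ability: no certificate nets 20; the certificate nets 19 − 3 = 16. Low-ability stays.
No type deviates, so pooling is sustained.

Yes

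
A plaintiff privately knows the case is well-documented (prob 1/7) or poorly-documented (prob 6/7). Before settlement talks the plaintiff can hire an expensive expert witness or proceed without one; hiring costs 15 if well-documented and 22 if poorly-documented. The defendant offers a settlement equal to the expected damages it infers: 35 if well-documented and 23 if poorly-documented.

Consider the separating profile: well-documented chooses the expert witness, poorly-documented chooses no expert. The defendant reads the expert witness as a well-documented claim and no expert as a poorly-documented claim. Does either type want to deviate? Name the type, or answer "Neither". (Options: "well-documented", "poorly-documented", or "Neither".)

The expert witness pays 35; no expert pays 23.
well-documented: assigned the expert witness, nets 35 − 15 = 20; deviating to no expert nets 23.
poorly-documented: assigned no expert, nets 23; deviating to the expert witness nets 35 − 22 = 13.
The well-documented type gains 3 by deviating.

well-documented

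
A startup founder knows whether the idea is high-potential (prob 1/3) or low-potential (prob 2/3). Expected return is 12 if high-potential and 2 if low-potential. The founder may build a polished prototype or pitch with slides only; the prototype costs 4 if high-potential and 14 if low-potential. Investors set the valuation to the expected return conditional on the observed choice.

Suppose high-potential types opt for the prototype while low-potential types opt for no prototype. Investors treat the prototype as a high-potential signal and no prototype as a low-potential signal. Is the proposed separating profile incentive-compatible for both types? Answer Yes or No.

Under these beliefs, the prototype earns valuation 12 and no prototype earns valuation 2.
high-potential: the prototype nets 12 − 4 = 8; no prototype nets 2. high-potential prefers the prototype.
low-potential: the prototype nets 12 − 14 = -2; no prototype nets 2. low-potential prefers no prototype.
Neither type deviates, so the separating profile is an equilibrium.

Yes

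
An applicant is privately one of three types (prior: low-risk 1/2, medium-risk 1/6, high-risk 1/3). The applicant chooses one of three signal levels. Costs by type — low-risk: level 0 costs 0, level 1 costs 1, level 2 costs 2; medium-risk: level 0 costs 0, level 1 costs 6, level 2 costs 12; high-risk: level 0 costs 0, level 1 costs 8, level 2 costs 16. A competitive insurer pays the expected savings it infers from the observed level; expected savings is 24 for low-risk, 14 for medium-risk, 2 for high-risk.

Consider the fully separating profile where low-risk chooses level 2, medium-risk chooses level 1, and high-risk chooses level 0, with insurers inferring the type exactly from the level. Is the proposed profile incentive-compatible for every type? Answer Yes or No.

No

Separating rebates: level 2 → 24, level 1 → 14, level 0 → 2.
low-risk (assigned level 2): level 0: 2 − 0 = 2; level 1: 14 − 1 = 13; level 2: 24 − 2 = 22. low-risk stays.
medium-risk (assigned level 1): level 0: 2 − 0 = 2; level 1: 14 − 6 = 8; level 2: 24 − 12 = 12. medium-risk prefers level 2.
high-risk (assigned level 0): level 0: 2 − 0 = 2; level 1: 14 − 8 = 6; level 2: 24 − 16 = 8. high-risk prefers level 2.
At least one type deviates; the separating profile fails.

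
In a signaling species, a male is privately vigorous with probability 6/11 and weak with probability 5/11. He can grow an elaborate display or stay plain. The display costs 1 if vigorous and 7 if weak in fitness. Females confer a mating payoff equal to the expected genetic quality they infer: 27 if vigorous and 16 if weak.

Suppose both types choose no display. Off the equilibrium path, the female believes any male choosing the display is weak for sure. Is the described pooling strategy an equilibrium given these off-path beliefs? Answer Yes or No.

Yes

On path, the female holds the prior and pays 6/11·27 + 5/11·16 = 22. Off path (the display), believing weak, it pays 16.
vigorous: no display nets 22; the display nets 16 − 1 = 15. vigorous stays.
weak: no display nets 22; the display nets 16 − 7 = 9. weak stays.
No type deviates, so pooling is sustained.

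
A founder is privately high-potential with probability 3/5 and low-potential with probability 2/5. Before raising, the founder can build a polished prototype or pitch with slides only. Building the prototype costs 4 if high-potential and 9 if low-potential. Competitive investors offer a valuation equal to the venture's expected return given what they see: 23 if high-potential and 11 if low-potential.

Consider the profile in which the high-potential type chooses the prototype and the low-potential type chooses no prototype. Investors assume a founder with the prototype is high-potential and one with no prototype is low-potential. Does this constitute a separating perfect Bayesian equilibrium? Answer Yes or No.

No

Under these beliefs, the prototype earns valuation 23 and no prototype earns valuation 11.
high-potential: the prototype nets 23 − 4 = 19; no prototype nets 11. high-potential prefers the prototype.
low-potential: the prototype nets 23 − 9 = 14; no prototype nets 11. low-potential would deviate to the prototype.
low-potential has a profitable deviation, so the profile is not an equilibrium.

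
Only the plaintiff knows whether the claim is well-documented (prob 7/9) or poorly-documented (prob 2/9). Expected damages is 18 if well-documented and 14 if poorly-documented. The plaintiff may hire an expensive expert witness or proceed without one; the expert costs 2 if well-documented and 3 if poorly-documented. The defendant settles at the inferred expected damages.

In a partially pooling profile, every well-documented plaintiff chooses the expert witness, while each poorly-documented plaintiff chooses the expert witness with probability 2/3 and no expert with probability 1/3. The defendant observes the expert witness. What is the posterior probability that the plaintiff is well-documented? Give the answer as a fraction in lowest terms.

21/25

P(the expert witness) = (7/9)·1 + (2/9)·(2/3) = 25/27.
By Bayes' rule, P(well-documented | the expert witness) = (7/9) / (25/27) = 21/25.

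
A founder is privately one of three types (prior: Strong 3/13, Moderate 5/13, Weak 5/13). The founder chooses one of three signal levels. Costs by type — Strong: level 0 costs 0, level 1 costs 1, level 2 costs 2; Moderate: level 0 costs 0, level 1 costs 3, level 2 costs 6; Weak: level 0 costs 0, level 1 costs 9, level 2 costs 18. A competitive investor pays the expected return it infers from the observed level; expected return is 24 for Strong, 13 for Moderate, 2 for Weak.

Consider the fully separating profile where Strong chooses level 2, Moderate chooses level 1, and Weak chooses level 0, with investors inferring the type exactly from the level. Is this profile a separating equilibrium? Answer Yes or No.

Separating valuations: level 2 → 24, level 1 → 13, level 0 → 2.
Strong (assigned level 2): level 0: 2 − 0 = 2; level 1: 13 − 1 = 12; level 2: 24 − 2 = 22. Strong stays.
Moderate (assigned level 1): level 0: 2 − 0 = 2; level 1: 13 − 3 = 10; level 2: 24 − 6 = 18. Moderate prefers level 2.
Weak (assigned level 0): level 0: 2 − 0 = 2; level 1: 13 − 9 = 4; level 2: 24 − 18 = 6. Weak prefers level 2.
At least one type deviates; the separating profile fails.

No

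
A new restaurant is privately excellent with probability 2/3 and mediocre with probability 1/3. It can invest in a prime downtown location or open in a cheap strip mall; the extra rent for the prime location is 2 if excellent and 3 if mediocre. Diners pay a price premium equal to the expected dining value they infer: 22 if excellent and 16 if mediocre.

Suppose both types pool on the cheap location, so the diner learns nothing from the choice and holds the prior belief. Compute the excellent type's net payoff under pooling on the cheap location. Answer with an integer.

20

Pooled price premium = 2/3·22 + 1/3·16 = 20.
excellent pays no cost for the cheap location, so net payoff = 20.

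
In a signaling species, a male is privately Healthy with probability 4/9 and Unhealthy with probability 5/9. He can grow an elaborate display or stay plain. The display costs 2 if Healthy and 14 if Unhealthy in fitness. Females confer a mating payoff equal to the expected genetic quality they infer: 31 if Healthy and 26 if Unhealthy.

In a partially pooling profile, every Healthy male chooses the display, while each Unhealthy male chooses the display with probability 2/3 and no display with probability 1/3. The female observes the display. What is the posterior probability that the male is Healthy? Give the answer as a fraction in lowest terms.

P(the display) = (4/9)·1 + (5/9)·(2/3) = 22/27.
By Bayes' rule, P(Healthy | the display) = (4/9) / (22/27) = 6/11.

6/11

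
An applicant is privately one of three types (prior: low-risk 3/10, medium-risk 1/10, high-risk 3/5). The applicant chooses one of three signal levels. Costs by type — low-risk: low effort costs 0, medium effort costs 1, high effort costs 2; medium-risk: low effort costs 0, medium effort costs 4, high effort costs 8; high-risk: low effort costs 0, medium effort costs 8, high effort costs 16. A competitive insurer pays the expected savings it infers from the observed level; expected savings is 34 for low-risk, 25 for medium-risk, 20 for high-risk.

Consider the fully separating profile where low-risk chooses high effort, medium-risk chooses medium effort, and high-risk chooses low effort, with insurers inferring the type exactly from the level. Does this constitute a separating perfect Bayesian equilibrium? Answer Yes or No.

No

Separating rebates: high effort → 34, medium effort → 25, low effort → 20.
low-risk (assigned high effort): low effort: 20 − 0 = 20; medium effort: 25 − 1 = 24; high effort: 34 − 2 = 32. low-risk stays.
medium-risk (assigned medium effort): low effort: 20 − 0 = 20; medium effort: 25 − 4 = 21; high effort: 34 − 8 = 26. medium-risk prefers high effort.
high-risk (assigned low effort): low effort: 20 − 0 = 20; medium effort: 25 − 8 = 17; high effort: 34 − 16 = 18. high-risk stays.
At least one type deviates; the separating profile fails.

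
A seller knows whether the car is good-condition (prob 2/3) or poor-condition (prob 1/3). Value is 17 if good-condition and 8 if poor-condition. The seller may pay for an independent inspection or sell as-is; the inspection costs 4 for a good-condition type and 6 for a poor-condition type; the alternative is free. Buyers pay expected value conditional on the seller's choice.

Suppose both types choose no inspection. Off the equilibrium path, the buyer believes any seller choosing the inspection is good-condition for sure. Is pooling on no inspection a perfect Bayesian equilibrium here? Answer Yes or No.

On path, the buyer holds the prior and pays 2/3·17 + 1/3·8 = 14. Off path (the inspection), believing good-condition, it pays 17.
good-condition: no inspection nets 14; the inspection nets 17 − 4 = 13. good-condition stays.
poor-condition: no inspection nets 14; the inspection nets 17 − 6 = 11. poor-condition stays.
No type deviates, so pooling is sustained.

Yes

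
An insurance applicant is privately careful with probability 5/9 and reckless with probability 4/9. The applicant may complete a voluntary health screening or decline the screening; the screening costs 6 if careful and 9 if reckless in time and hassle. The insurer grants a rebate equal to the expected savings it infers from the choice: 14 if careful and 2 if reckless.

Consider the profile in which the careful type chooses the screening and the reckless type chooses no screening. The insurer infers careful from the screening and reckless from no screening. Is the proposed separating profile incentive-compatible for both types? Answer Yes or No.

No

Under these beliefs, the screening earns rebate 14 and no screening earns rebate 2.
careful: the screening nets 14 − 6 = 8; no screening nets 2. careful prefers the screening.
reckless: the screening nets 14 − 9 = 5; no screening nets 2. reckless would deviate to the screening.
reckless has a profitable deviation, so the profile is not an equilibrium.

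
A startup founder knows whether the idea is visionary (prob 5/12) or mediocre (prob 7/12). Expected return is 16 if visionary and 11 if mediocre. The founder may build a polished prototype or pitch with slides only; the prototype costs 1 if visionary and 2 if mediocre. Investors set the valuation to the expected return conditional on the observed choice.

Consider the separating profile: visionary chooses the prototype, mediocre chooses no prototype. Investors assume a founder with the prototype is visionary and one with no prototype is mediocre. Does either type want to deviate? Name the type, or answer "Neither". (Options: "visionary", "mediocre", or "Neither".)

mediocre

The prototype pays 16; no prototype pays 11.
visionary: assigned the prototype, nets 16 − 1 = 15; deviating to no prototype nets 11.
mediocre: assigned no prototype, nets 11; deviating to the prototype nets 16 − 2 = 14.
The mediocre type gains 3 by deviating.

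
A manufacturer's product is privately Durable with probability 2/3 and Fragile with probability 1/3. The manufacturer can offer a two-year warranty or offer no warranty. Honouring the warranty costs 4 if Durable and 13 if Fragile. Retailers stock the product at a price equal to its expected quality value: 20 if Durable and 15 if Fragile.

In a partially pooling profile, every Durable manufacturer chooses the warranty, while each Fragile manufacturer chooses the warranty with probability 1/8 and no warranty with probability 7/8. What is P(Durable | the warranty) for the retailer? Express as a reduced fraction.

P(the warranty) = (2/3)·1 + (1/3)·(1/8) = 17/24.
By Bayes' rule, P(Durable | the warranty) = (2/3) / (17/24) = 16/17.

16/17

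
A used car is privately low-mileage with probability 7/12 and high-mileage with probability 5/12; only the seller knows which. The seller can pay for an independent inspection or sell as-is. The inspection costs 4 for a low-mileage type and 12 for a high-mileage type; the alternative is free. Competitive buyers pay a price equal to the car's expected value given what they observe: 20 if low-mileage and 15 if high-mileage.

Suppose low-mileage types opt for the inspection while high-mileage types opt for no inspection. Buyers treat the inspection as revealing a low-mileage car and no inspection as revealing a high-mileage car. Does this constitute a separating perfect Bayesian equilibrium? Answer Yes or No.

Under these beliefs, the inspection earns price 20 and no inspection earns price 15.
low-mileage: the inspection nets 20 − 4 = 16; no inspection nets 15. low-mileage prefers the inspection.
high-mileage: the inspection nets 20 − 12 = 8; no inspection nets 15. high-mileage prefers no inspection.
Neither type deviates, so the separating profile is an equilibrium.

Yes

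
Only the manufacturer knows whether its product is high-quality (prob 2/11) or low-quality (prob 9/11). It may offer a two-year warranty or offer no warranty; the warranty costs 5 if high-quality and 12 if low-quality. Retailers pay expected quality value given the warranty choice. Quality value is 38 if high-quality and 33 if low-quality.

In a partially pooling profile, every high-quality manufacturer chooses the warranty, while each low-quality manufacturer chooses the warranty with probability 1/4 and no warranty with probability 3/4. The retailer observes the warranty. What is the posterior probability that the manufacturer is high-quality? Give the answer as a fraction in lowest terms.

8/17

P(the warranty) = (2/11)·1 + (9/11)·(1/4) = 17/44.
By Bayes' rule, P(high-quality | the warranty) = (2/11) / (17/44) = 8/17.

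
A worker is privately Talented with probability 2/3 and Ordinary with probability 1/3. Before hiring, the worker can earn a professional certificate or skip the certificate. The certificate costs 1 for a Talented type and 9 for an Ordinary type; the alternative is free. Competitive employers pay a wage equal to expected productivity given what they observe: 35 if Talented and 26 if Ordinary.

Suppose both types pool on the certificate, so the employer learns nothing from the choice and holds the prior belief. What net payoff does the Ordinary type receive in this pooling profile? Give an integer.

Pooled wage = 2/3·35 + 1/3·26 = 32.
Ordinary pays cost 9 for the certificate, so net payoff = 32 − 9 = 23.

23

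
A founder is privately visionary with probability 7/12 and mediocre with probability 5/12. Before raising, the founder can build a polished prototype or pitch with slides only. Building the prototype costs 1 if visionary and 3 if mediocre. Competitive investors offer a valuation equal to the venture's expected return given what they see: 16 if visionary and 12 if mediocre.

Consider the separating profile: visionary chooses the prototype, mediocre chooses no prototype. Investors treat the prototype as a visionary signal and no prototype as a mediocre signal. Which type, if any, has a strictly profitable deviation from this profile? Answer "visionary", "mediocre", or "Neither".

mediocre

The prototype pays 16; no prototype pays 12.
visionary: assigned the prototype, nets 16 − 1 = 15; deviating to no prototype nets 12.
mediocre: assigned no prototype, nets 12; deviating to the prototype nets 16 − 3 = 13.
The mediocre type gains 1 by deviating.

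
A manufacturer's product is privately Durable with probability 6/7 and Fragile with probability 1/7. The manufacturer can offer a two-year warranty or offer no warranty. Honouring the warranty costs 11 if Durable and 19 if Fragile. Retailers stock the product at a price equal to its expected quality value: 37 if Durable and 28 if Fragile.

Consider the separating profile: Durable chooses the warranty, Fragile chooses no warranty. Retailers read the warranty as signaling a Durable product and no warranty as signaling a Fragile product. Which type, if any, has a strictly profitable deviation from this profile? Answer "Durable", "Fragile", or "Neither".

Durable

The warranty pays 37; no warranty pays 28.
Durable: assigned the warranty, nets 37 − 11 = 26; deviating to no warranty nets 28.
Fragile: assigned no warranty, nets 28; deviating to the warranty nets 37 − 19 = 18.
The Durable type gains 2 by deviating.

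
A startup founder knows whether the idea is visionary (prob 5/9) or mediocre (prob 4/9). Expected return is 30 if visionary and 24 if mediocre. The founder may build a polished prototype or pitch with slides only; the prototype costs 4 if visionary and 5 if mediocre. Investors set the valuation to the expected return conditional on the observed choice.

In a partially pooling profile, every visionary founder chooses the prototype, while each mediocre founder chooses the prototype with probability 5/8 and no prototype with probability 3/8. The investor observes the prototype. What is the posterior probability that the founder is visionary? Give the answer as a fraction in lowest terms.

2/3

P(the prototype) = (5/9)·1 + (4/9)·(5/8) = 5/6.
By Bayes' rule, P(visionary | the prototype) = (5/9) / (5/6) = 2/3.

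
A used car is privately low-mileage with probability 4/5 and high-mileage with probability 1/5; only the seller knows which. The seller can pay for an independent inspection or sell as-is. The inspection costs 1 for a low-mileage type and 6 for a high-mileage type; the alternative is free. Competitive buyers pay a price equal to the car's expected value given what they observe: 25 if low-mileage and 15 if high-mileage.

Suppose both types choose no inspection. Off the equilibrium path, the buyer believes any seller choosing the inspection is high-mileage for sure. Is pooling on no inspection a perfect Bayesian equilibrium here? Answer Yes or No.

Yes

On path, the buyer holds the prior and pays 4/5·25 + 1/5·15 = 23. Off path (the inspection), believing high-mileage, it pays 15.
low-mileage: no inspection nets 23; the inspection nets 15 − 1 = 14. low-mileage stays.
high-mileage: no inspection nets 23; the inspection nets 15 − 6 = 9. high-mileage stays.
No type deviates, so pooling is sustained.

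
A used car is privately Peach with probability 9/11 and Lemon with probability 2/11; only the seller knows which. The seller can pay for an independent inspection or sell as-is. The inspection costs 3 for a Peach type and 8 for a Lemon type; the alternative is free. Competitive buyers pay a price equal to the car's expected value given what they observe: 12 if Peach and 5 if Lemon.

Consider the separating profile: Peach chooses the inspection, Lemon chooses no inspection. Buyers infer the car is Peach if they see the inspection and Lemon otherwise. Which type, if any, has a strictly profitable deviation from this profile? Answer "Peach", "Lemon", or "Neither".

The inspection pays 12; no inspection pays 5.
Peach: assigned the inspection, nets 12 − 3 = 9; deviating to no inspection nets 5.
Lemon: assigned no inspection, nets 5; deviating to the inspection nets 12 − 8 = 4.
Both types strictly prefer their assigned action; no profitable deviation.

Neither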